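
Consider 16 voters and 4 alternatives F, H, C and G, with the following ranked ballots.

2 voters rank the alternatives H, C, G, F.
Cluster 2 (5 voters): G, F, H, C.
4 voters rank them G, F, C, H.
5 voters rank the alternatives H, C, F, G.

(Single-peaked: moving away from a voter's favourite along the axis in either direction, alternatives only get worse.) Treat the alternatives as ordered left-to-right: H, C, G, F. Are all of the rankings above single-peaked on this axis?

Axis positions: H=1, C=2, G=3, F=4.
Cluster 1 (peak H at position 1): ranking walks positions 1-2-3-4, expanding outward from the peak — single-peaked.
Cluster 2: ranking walks positions 3-4-1-2; H is ranked above C even though C lies between H and the peak G on the axis — preferences dip and rise again. Not single-peaked.
Cluster 3 (peak G at position 3): ranking walks positions 3-4-2-1, expanding outward from the peak — single-peaked.
Cluster 4: ranking walks positions 1-2-4-3; F is ranked above G even though G lies between F and the peak H on the axis — preferences dip and rise again. Not single-peaked.
Cluster 2 violates single-peakedness, so the profile is not single-peaked on this axis.

no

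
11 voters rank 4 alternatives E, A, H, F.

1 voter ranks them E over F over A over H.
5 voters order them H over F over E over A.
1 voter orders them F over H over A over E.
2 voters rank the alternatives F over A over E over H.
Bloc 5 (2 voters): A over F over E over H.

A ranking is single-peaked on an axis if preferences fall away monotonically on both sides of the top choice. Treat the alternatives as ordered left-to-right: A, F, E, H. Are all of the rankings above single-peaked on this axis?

no

Axis positions: A=1, F=2, E=3, H=4.
Bloc 1 (peak E at position 3): ranking walks positions 3-2-1-4, expanding outward from the peak — single-peaked.
Bloc 2: ranking walks positions 4-2-3-1; F is ranked above E even though E lies between F and the peak H on the axis — preferences dip and rise again. Not single-peaked.
Bloc 3: ranking walks positions 2-4-1-3; H is ranked above E even though E lies between H and the peak F on the axis — preferences dip and rise again. Not single-peaked.
Bloc 4 (peak F at position 2): ranking walks positions 2-1-3-4, expanding outward from the peak — single-peaked.
Bloc 5 (peak A at position 1): ranking walks positions 1-2-3-4, expanding outward from the peak — single-peaked.
Bloc 2 violates single-peakedness, so the profile is not single-peaked on this axis.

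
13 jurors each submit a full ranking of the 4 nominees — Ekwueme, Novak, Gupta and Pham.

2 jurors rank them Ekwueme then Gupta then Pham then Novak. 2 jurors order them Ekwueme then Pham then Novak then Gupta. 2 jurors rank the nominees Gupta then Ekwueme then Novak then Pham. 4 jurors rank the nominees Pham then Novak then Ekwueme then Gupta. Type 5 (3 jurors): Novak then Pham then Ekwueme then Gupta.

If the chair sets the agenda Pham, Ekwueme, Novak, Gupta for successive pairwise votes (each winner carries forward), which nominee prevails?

Pham

Round 1: Pham vs Ekwueme — 7–6, Pham advances.
Round 2: Pham vs Novak — 8–5, Pham advances.
Round 3: Pham vs Gupta — 9–4, Pham advances.
Pham survives the agenda.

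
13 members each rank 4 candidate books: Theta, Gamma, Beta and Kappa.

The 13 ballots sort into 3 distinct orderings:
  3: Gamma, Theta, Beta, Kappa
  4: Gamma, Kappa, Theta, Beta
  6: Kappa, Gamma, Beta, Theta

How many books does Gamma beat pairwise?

3

Gamma against each rival (13 members):
Gamma vs Theta: Gamma wins 13–0.
Gamma vs Beta: Gamma preferred on 3+4+6 = 13 ballots; Gamma wins 13–0.
Gamma vs Kappa: Gamma wins 7–6.
Gamma beats Theta, Beta, Kappa — 3 pairwise wins.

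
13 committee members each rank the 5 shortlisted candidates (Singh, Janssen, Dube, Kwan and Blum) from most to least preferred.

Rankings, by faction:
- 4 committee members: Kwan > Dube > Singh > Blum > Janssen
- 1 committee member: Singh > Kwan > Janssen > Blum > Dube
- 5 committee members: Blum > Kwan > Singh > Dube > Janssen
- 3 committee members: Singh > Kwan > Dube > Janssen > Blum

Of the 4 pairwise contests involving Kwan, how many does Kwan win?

4

Kwan against each rival (13 committee members):
Kwan–Singh: Kwan 9–4.
Kwan–Janssen: Kwan 13–0.
Kwan vs Dube: Kwan, 13–0.
Kwan–Blum: Kwan 8–5.
Kwan beats Singh, Janssen, Dube, Blum — 4 pairwise wins.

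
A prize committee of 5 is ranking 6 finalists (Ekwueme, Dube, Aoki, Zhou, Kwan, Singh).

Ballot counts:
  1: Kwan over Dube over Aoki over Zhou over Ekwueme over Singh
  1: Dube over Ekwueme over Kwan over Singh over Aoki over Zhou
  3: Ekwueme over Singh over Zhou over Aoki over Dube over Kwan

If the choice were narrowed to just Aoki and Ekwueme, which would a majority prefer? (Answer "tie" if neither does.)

Ekwueme

Ballots ranking Aoki above Ekwueme: 1.
Ballots ranking Ekwueme above Aoki: 5 − 1 = 4.
Ekwueme wins the head-to-head 4–1.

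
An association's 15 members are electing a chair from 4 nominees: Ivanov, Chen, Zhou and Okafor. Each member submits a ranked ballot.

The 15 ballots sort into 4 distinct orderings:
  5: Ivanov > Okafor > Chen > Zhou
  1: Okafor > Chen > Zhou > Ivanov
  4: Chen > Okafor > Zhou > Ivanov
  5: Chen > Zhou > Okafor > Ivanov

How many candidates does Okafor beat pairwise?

2

Okafor against each rival (15 voters):
Okafor vs Ivanov: 10 to 5, Okafor.
Okafor–Chen: Chen 9–6.
Okafor vs Zhou: Okafor is ranked higher on 5+1+4 = 10 ballots, Zhou on 5. Okafor wins 10–5.
Okafor beats Ivanov, Zhou; loses to Chen — 2 pairwise wins.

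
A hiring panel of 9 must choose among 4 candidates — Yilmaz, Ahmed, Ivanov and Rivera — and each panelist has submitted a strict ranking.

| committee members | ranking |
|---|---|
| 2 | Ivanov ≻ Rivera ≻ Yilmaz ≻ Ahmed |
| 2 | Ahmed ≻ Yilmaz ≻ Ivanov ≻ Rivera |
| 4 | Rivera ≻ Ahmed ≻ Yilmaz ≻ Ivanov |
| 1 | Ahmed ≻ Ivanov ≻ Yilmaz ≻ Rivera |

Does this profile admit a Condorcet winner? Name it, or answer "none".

Pairwise majorities:
Yilmaz–Ahmed: Ahmed 7–2.
Yilmaz vs Ivanov: Yilmaz preferred on 2+4 = 6 ballots; Yilmaz wins 6–3.
Yilmaz–Rivera: Rivera 6–3.
Ahmed vs Ivanov: Ahmed wins 7–2.
Ahmed–Rivera: Rivera 6–3.
Ivanov vs Rivera: 2+2+1 = 5 for Ivanov, 4 for Rivera — Ivanov by 5–4.
No candidate is unbeaten: Yilmaz loses to Ahmed; Ahmed loses to Rivera; Ivanov loses to Yilmaz; Rivera loses to Ivanov. In particular Yilmaz beats Ivanov beats Rivera beats Yilmaz is a majority cycle — no Condorcet winner exists.

none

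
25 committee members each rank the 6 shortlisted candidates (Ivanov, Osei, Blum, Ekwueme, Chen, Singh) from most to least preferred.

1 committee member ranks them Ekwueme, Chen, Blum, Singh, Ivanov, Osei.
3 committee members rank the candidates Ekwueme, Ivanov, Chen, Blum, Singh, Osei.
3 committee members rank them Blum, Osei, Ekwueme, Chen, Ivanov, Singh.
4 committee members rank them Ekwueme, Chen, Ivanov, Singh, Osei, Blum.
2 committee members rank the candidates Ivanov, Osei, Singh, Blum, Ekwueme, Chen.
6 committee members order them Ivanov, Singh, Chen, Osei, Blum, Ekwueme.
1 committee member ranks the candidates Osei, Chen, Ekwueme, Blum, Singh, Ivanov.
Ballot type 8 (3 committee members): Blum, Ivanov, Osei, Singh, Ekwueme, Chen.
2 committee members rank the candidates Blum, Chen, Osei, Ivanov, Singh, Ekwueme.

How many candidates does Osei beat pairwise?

Osei against each rival (25 committee members):
Osei vs Ivanov: Osei preferred on 3+1+2 = 6 ballots; Ivanov wins 19–6.
Osei vs Blum: Osei, 13–12.
Osei vs Ekwueme: Osei is ranked higher on 3+2+6+1+3+2 = 17 ballots, Ekwueme on 8. Osei wins 17–8.
Osei–Chen: Chen 16–9.
Osei–Singh: Singh 14–11.
Osei beats Blum, Ekwueme; loses to Ivanov, Chen, Singh — 2 pairwise wins.

2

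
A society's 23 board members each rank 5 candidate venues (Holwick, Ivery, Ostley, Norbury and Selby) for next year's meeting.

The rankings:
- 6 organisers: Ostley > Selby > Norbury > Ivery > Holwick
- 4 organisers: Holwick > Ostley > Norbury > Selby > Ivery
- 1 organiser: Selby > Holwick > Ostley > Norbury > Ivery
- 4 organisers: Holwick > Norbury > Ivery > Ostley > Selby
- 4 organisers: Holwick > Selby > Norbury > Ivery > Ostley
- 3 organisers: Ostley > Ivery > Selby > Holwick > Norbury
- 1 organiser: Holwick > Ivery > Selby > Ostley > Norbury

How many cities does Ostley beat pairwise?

Ostley against each rival (23 organisers):
Ostley vs Holwick: Ostley preferred on 6+3 = 9 ballots; Holwick wins 14–9.
Ostley vs Ivery: Ostley wins 14–9.
Ostley–Norbury: Ostley 15–8.
Ostley vs Selby: Ostley, 17–6.
Ostley beats Ivery, Norbury, Selby; loses to Holwick — 3 pairwise wins.

3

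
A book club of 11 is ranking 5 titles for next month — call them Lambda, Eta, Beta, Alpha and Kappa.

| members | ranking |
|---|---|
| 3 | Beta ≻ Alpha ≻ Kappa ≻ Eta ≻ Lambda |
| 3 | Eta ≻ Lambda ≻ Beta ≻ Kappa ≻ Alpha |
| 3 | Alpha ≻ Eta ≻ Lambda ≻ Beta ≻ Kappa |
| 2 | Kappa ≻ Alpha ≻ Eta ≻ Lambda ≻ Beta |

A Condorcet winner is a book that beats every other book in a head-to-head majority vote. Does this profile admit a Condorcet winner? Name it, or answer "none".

none

Head-to-head results (11 members):
Lambda vs Eta: 0 to 11, Eta.
Lambda vs Beta: 8 to 3, Lambda.
Lambda vs Alpha: 3 to 8, Alpha.
Lambda vs Kappa: 3+3 = 6 for Lambda, 5 for Kappa — Lambda by 6–5.
Eta–Beta: Eta 8–3.
Eta–Alpha: Alpha 8–3.
Eta vs Kappa: Eta is ranked higher on 3+3 = 6 ballots, Kappa on 5. Eta wins 6–5.
Beta vs Alpha: Beta is ranked higher on 3+3 = 6 ballots, Alpha on 5. Beta wins 6–5.
Beta vs Kappa: Beta wins 9–2.
Alpha vs Kappa: Alpha is ranked higher on 3+3 = 6 ballots, Kappa on 5. Alpha wins 6–5.
No book is unbeaten: Lambda loses to Eta; Eta loses to Alpha; Beta loses to Lambda; Alpha loses to Beta; Kappa loses to Lambda. In particular Lambda > Beta > Alpha > Lambda is a majority cycle — no Condorcet winner exists.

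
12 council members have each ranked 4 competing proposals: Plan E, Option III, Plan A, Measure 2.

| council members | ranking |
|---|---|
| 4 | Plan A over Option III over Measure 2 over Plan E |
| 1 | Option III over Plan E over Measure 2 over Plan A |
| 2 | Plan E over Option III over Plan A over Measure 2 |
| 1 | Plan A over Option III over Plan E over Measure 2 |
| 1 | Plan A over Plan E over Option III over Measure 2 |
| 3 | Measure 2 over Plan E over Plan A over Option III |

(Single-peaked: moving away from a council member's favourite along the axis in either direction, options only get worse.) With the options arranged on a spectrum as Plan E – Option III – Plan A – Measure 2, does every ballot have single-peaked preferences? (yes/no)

Axis positions: Plan E=1, Option III=2, Plan A=3, Measure 2=4.
Ballot type 1 (peak Plan A at position 3): ranking walks positions 3-2-4-1, expanding outward from the peak — single-peaked.
Ballot type 2: ranking walks positions 2-1-4-3; Measure 2 is ranked above Plan A even though Plan A lies between Measure 2 and the peak Option III on the axis — preferences dip and rise again. Not single-peaked.
Ballot type 3 (peak Plan E at position 1): ranking walks positions 1-2-3-4, expanding outward from the peak — single-peaked.
Ballot type 4 (peak Plan A at position 3): ranking walks positions 3-2-1-4, expanding outward from the peak — single-peaked.
Ballot type 5: ranking walks positions 3-1-2-4; Plan E is ranked above Option III even though Option III lies between Plan E and the peak Plan A on the axis — preferences dip and rise again. Not single-peaked.
Ballot type 6: ranking walks positions 4-1-3-2; Plan E is ranked above Plan A even though Plan A lies between Plan E and the peak Measure 2 on the axis — preferences dip and rise again. Not single-peaked.
Ballot type 2 violates single-peakedness, so the profile is not single-peaked on this axis.

no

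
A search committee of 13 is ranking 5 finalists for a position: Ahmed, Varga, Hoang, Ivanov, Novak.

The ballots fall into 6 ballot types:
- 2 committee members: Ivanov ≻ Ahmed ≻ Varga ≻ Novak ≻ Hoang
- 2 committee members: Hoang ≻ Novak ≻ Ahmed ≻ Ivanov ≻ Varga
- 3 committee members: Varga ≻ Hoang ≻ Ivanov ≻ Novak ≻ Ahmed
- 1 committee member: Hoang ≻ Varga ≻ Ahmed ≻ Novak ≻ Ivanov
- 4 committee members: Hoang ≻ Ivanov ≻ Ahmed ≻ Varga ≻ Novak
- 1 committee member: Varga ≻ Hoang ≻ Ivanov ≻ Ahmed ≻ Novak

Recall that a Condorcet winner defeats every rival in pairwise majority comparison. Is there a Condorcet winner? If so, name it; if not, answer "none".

Head-to-head results (13 committee members):
Ahmed vs Varga: 8 to 5, Ahmed.
Ahmed vs Hoang: Ahmed is ranked higher on 2 ballots, Hoang on 11. Hoang wins 11–2.
Ahmed vs Ivanov: Ahmed is ranked higher on 2+1 = 3 ballots, Ivanov on 10. Ivanov wins 10–3.
Ahmed vs Novak: 2+1+4+1 = 8 for Ahmed, 5 for Novak — Ahmed by 8–5.
Varga vs Hoang: Varga preferred on 2+3+1 = 6 ballots; Hoang wins 7–6.
Varga vs Ivanov: Varga is ranked higher on 3+1+1 = 5 ballots, Ivanov on 8. Ivanov wins 8–5.
Varga vs Novak: Varga preferred on 2+3+1+4+1 = 11 ballots; Varga wins 11–2.
Hoang vs Ivanov: Hoang preferred on 2+3+1+4+1 = 11 ballots; Hoang wins 11–2.
Hoang vs Novak: Hoang is ranked higher on 2+3+1+4+1 = 11 ballots, Novak on 2. Hoang wins 11–2.
Ivanov vs Novak: 10 to 3, Ivanov.
Hoang defeats every rival head-to-head and is the Condorcet winner.

Hoang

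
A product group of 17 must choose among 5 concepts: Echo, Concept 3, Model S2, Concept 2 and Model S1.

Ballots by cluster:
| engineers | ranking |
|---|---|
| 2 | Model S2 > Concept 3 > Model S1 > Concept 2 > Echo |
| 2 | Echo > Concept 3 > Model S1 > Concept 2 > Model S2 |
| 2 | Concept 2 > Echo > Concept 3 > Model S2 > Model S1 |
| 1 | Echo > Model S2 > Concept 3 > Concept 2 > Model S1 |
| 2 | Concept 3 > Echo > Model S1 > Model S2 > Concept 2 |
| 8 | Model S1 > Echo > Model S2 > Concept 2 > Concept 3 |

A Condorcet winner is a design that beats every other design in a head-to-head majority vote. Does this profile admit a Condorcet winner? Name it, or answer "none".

none

Head-to-head results (17 engineers):
Echo vs Concept 3: Echo preferred on 2+2+1+8 = 13 ballots; Echo wins 13–4.
Echo vs Model S2: 15 to 2, Echo.
Echo vs Concept 2: 2+1+2+8 = 13 for Echo, 4 for Concept 2 — Echo by 13–4.
Echo vs Model S1: Echo preferred on 2+2+1+2 = 7 ballots; Model S1 wins 10–7.
Concept 3 vs Model S2: 6 to 11, Model S2.
Concept 3 vs Concept 2: 7 to 10, Concept 2.
Concept 3 vs Model S1: Concept 3 is ranked higher on 2+2+2+1+2 = 9 ballots, Model S1 on 8. Concept 3 wins 9–8.
Model S2 vs Concept 2: 2+1+2+8 = 13 for Model S2, 4 for Concept 2 — Model S2 by 13–4.
Model S2 vs Model S1: 2+2+1 = 5 for Model S2, 12 for Model S1 — Model S1 by 12–5.
Concept 2 vs Model S1: 3 to 14, Model S1.
Every design loses at least once (Echo loses to Model S1; Concept 3 loses to Echo; Model S2 loses to Echo; Concept 2 loses to Echo; Model S1 loses to Concept 3). The majority relation contains the cycle Echo → Concept 3 → Model S1 → Echo, so there is no Condorcet winner.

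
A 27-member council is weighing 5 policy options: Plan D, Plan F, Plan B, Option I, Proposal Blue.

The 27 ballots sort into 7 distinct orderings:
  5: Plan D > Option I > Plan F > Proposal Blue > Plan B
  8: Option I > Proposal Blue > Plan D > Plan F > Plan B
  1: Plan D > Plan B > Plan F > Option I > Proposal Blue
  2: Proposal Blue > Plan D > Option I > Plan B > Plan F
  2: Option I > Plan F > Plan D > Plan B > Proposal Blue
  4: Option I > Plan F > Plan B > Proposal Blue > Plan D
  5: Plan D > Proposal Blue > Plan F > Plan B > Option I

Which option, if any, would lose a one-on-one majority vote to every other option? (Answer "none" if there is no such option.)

Pairwise majorities:
Plan D vs Plan F: Plan D is ranked higher on 5+8+1+2+5 = 21 ballots, Plan F on 6. Plan D wins 21–6.
Plan D vs Plan B: Plan D is ranked higher on 5+8+1+2+2+5 = 23 ballots, Plan B on 4. Plan D wins 23–4.
Plan D vs Option I: 13 to 14, Option I.
Plan D vs Proposal Blue: 13 to 14, Proposal Blue.
Plan F vs Plan B: Plan F wins 24–3.
Plan F vs Option I: 6 to 21, Option I.
Plan F vs Proposal Blue: 12 to 15, Proposal Blue.
Plan B vs Option I: Plan B is ranked higher on 1+5 = 6 ballots, Option I on 21. Option I wins 21–6.
Plan B vs Proposal Blue: 1+2+4 = 7 for Plan B, 20 for Proposal Blue — Proposal Blue by 20–7.
Option I vs Proposal Blue: Option I is ranked higher on 5+8+1+2+4 = 20 ballots, Proposal Blue on 7. Option I wins 20–7.
Only Plan B has no wins; Plan B is the Condorcet loser.

Plan B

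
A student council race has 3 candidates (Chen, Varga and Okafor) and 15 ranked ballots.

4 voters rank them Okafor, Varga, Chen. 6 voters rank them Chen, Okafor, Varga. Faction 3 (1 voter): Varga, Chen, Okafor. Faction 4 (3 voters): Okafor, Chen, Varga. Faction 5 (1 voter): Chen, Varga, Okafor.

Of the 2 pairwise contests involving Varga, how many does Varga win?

0

Varga against each rival (15 voters):
Varga vs Chen: Varga is ranked higher on 4+1 = 5 ballots, Chen on 10. Chen wins 10–5.
Varga vs Okafor: Varga is ranked higher on 1+1 = 2 ballots, Okafor on 13. Okafor wins 13–2.
Varga beats no one; loses to Chen, Okafor — 0 pairwise wins.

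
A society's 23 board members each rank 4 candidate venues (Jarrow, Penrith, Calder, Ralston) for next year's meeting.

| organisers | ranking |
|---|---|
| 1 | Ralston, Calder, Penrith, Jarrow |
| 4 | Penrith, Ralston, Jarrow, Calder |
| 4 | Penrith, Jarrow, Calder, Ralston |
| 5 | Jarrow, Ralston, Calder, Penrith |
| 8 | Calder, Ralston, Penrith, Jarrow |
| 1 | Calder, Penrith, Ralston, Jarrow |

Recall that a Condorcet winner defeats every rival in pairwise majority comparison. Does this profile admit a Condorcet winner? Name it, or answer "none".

none

Head-to-head results (23 organisers):
Jarrow vs Penrith: Jarrow preferred on 5 ballots; Penrith wins 18–5.
Jarrow vs Calder: 13 to 10, Jarrow.
Jarrow vs Ralston: 4+5 = 9 for Jarrow, 14 for Ralston — Ralston by 14–9.
Penrith vs Calder: Penrith preferred on 4+4 = 8 ballots; Calder wins 15–8.
Penrith vs Ralston: 4+4+1 = 9 for Penrith, 14 for Ralston — Ralston by 14–9.
Calder vs Ralston: 4+8+1 = 13 for Calder, 10 for Ralston — Calder by 13–10.
Each city drops at least one matchup (Jarrow loses to Penrith; Penrith loses to Calder; Calder loses to Jarrow; Ralston loses to Calder); the cycle Jarrow → Calder → Penrith → Jarrow rules out a Condorcet winner.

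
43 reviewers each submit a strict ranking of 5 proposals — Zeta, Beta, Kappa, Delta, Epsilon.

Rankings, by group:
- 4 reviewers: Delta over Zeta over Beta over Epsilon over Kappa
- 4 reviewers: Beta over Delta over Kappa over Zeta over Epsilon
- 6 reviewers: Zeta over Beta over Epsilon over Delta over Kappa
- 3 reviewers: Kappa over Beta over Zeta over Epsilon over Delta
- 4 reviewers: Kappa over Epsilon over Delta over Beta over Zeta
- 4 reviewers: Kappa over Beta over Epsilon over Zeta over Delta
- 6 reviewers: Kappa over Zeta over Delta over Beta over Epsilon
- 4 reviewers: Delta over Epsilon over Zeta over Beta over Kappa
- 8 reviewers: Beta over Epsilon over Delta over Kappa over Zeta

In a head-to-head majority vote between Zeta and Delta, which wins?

Delta

Ballots ranking Zeta above Delta: 6 + 3 + 4 + 6 = 19.
Ballots ranking Delta above Zeta: 43 − 19 = 24.
Delta wins the head-to-head 24–19.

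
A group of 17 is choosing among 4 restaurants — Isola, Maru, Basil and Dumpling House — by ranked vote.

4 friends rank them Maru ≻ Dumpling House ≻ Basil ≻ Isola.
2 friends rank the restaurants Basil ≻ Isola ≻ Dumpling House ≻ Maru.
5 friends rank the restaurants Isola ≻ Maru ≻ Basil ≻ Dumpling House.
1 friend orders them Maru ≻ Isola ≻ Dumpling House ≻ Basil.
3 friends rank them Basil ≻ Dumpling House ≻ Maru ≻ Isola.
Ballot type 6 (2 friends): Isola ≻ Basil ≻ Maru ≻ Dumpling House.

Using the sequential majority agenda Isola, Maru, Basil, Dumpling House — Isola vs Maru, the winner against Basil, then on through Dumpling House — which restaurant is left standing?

Round 1: Isola vs Maru — 9–8, Isola advances.
Round 2: Isola vs Basil — 8–9, Basil advances.
Round 3: Basil vs Dumpling House — 12–5, Basil advances.
The agenda winner is Basil.

Basil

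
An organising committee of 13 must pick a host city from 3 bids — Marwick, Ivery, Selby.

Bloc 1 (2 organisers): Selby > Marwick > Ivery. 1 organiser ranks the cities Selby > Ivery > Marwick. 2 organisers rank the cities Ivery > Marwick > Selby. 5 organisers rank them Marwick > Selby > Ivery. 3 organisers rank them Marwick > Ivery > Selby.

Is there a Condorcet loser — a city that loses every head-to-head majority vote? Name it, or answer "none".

Pairwise majorities:
Marwick vs Ivery: Marwick wins 10–3.
Marwick vs Selby: 2+5+3 = 10 for Marwick, 3 for Selby — Marwick by 10–3.
Ivery vs Selby: 5 to 8, Selby.
Only Ivery has no wins; Ivery is the Condorcet loser.

Ivery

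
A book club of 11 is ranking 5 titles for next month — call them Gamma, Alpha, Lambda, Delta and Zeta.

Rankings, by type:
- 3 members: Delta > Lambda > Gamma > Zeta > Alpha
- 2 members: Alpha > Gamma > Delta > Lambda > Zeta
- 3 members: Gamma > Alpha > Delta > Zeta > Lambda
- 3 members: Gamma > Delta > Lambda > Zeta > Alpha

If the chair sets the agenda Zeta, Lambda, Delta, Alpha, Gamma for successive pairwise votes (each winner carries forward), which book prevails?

Round 1: Zeta vs Lambda — 3–8, Lambda advances.
Round 2: Lambda vs Delta — 0–11, Delta advances.
Round 3: Delta vs Alpha — 6–5, Delta advances.
Round 4: Delta vs Gamma — 3–8, Gamma advances.
The agenda winner is Gamma.

Gamma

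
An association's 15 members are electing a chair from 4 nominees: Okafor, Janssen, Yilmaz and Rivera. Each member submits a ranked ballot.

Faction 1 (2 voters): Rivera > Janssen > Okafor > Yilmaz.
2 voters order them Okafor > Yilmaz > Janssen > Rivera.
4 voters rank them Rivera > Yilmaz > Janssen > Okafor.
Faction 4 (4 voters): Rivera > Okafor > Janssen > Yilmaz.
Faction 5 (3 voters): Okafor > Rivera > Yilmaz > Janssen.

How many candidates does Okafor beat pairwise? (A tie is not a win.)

2

Okafor against each rival (15 voters):
Okafor vs Janssen: Okafor, 9–6.
Okafor–Yilmaz: Okafor 11–4.
Okafor vs Rivera: Rivera, 10–5.
Okafor beats Janssen, Yilmaz; loses to Rivera — 2 pairwise wins.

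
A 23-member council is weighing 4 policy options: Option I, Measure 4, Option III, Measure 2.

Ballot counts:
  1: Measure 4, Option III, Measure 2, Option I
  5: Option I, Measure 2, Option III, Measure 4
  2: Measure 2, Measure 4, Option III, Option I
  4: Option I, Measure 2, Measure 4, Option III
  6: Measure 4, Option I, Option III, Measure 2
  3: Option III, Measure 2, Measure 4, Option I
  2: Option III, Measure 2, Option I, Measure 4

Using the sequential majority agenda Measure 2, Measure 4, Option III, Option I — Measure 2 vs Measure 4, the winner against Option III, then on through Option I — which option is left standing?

Round 1: Measure 2 vs Measure 4 — 16–7, Measure 2 advances.
Round 2: Measure 2 vs Option III — 11–12, Option III advances.
Round 3: Option III vs Option I — 8–15, Option I advances.
Option I survives the agenda.

Option I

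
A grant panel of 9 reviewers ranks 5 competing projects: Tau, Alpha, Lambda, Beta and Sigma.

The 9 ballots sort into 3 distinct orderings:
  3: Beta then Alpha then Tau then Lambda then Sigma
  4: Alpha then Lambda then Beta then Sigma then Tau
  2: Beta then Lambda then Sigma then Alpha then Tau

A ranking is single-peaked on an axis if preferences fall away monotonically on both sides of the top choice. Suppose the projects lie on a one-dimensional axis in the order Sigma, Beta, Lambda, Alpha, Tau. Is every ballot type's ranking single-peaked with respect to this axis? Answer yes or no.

Axis positions: Sigma=1, Beta=2, Lambda=3, Alpha=4, Tau=5.
Ballot type 1: ranking walks positions 2-4-5-3-1; Alpha is ranked above Lambda even though Lambda lies between Alpha and the peak Beta on the axis — preferences dip and rise again. Not single-peaked.
Ballot type 2 (peak Alpha at position 4): ranking walks positions 4-3-2-1-5, expanding outward from the peak — single-peaked.
Ballot type 3 (peak Beta at position 2): ranking walks positions 2-3-1-4-5, expanding outward from the peak — single-peaked.
Ballot type 1 violates single-peakedness, so the profile is not single-peaked on this axis.

no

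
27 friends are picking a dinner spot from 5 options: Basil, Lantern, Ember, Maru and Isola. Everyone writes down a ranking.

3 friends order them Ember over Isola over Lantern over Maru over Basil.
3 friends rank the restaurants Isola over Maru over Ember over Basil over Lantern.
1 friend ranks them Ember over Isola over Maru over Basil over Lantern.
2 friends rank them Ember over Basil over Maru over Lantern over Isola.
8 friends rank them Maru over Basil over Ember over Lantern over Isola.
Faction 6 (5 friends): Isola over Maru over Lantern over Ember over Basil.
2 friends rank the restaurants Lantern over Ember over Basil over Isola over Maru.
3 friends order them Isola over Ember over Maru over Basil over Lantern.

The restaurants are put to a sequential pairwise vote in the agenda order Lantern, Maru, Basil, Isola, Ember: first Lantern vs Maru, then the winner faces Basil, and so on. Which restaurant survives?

Ember

Round 1: Lantern vs Maru — 5–22, Maru advances.
Round 2: Maru vs Basil — 23–4, Maru advances.
Round 3: Maru vs Isola — 10–17, Isola advances.
Round 4: Isola vs Ember — 11–16, Ember advances.
Ember survives the agenda.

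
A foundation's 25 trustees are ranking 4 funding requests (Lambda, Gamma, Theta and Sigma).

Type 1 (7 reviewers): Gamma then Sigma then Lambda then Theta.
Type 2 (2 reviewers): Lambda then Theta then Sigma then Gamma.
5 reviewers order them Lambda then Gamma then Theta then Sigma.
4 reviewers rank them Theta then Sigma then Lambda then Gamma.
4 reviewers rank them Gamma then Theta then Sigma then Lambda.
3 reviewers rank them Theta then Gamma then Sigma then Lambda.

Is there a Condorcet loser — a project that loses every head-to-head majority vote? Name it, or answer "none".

Head-to-head results (25 reviewers):
Lambda vs Gamma: 11 to 14, Gamma.
Lambda vs Theta: 14 to 11, Lambda.
Lambda vs Sigma: Sigma wins 18–7.
Gamma vs Theta: 7+5+4 = 16 for Gamma, 9 for Theta — Gamma by 16–9.
Gamma–Sigma: Gamma 19–6.
Theta vs Sigma: Theta, 18–7.
Every project wins at least one matchup (Lambda beats Theta; Gamma beats Lambda; Theta beats Sigma; Sigma beats Lambda), so there is no Condorcet loser.

none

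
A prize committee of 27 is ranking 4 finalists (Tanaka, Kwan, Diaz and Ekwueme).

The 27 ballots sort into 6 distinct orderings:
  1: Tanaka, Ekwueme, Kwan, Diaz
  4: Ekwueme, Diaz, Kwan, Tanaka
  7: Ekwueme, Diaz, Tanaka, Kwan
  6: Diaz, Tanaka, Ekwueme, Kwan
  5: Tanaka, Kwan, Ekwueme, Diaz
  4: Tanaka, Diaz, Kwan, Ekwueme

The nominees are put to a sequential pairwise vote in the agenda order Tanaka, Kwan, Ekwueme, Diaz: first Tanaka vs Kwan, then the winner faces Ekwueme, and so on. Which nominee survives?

Diaz

Round 1: Tanaka vs Kwan — 23–4, Tanaka advances.
Round 2: Tanaka vs Ekwueme — 16–11, Tanaka advances.
Round 3: Tanaka vs Diaz — 10–17, Diaz advances.
The agenda winner is Diaz.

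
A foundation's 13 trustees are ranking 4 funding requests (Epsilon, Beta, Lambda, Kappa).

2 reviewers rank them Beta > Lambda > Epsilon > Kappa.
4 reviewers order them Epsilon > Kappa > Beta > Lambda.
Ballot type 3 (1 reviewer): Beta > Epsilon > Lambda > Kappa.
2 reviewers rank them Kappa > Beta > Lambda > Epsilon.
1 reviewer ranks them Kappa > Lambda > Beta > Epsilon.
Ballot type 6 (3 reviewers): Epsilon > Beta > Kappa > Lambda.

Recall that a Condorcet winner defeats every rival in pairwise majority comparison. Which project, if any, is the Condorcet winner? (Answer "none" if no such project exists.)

Pairwise majorities:
Epsilon vs Beta: 7 to 6, Epsilon.
Epsilon vs Lambda: Epsilon wins 8–5.
Epsilon vs Kappa: Epsilon, 10–3.
Beta vs Lambda: Beta wins 12–1.
Beta vs Kappa: Kappa, 7–6.
Lambda vs Kappa: Lambda is ranked higher on 2+1 = 3 ballots, Kappa on 10. Kappa wins 10–3.
Epsilon wins every pairwise contest, so Epsilon is the Condorcet winner.

Epsilon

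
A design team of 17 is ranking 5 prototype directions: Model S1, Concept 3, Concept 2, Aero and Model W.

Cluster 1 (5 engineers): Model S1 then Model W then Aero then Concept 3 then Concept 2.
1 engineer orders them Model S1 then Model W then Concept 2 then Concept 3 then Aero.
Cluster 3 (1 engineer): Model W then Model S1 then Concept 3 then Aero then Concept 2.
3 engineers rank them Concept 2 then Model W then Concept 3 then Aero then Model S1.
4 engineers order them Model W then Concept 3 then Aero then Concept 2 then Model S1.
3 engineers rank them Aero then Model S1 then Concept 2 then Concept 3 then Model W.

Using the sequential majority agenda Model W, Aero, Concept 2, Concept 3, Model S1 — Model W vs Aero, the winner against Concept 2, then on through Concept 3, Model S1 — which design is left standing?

Round 1: Model W vs Aero — 14–3, Model W advances.
Round 2: Model W vs Concept 2 — 11–6, Model W advances.
Round 3: Model W vs Concept 3 — 14–3, Model W advances.
Round 4: Model W vs Model S1 — 8–9, Model S1 advances.
Model S1 survives the agenda.

Model S1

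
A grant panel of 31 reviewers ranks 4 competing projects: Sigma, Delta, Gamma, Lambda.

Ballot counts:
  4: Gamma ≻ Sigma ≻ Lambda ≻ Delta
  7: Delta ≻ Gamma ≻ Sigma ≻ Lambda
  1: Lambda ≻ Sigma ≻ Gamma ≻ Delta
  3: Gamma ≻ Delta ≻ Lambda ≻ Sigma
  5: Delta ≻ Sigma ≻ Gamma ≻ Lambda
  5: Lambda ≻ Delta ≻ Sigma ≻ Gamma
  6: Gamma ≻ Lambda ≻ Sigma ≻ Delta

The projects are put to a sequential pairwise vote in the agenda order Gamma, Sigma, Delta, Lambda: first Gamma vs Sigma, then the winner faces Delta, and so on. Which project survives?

Lambda

Round 1: Gamma vs Sigma — 20–11, Gamma advances.
Round 2: Gamma vs Delta — 14–17, Delta advances.
Round 3: Delta vs Lambda — 15–16, Lambda advances.
The agenda winner is Lambda.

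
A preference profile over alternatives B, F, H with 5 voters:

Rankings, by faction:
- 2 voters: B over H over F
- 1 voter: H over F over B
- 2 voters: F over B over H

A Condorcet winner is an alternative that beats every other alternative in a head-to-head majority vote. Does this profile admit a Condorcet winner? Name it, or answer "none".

none

Pairwise majorities:
B vs F: 2 for B, 3 for F — F by 3–2.
B vs H: 2+2 = 4 for B, 1 for H — B by 4–1.
F vs H: F preferred on 2 ballots; H wins 3–2.
No alternative is unbeaten: B loses to F; F loses to H; H loses to B. In particular B → H → F → B is a majority cycle — no Condorcet winner exists.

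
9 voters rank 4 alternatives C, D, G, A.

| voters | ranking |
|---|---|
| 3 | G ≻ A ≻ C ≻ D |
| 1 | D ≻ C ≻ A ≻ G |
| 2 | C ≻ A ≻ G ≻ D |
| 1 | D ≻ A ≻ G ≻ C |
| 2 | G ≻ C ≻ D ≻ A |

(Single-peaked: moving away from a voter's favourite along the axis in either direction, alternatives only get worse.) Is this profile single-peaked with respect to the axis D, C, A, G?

Axis positions: D=1, C=2, A=3, G=4.
Ballot type 1 (peak G at position 4): ranking walks positions 4-3-2-1, expanding outward from the peak — single-peaked.
Ballot type 2 (peak D at position 1): ranking walks positions 1-2-3-4, expanding outward from the peak — single-peaked.
Ballot type 3 (peak C at position 2): ranking walks positions 2-3-4-1, expanding outward from the peak — single-peaked.
Ballot type 4: ranking walks positions 1-3-4-2; A is ranked above C even though C lies between A and the peak D on the axis — preferences dip and rise again. Not single-peaked.
Ballot type 5: ranking walks positions 4-2-1-3; C is ranked above A even though A lies between C and the peak G on the axis — preferences dip and rise again. Not single-peaked.
Ballot type 4 violates single-peakedness, so the profile is not single-peaked on this axis.

no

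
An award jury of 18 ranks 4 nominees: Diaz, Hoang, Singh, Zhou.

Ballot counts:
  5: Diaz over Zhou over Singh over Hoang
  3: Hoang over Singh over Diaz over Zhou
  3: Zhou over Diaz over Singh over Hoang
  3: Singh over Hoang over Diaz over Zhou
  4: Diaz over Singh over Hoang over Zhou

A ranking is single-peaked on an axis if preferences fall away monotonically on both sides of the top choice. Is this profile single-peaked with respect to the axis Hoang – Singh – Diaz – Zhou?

Axis positions: Hoang=1, Singh=2, Diaz=3, Zhou=4.
Cluster 1 (peak Diaz at position 3): ranking walks positions 3-4-2-1, expanding outward from the peak — single-peaked.
Cluster 2 (peak Hoang at position 1): ranking walks positions 1-2-3-4, expanding outward from the peak — single-peaked.
Cluster 3 (peak Zhou at position 4): ranking walks positions 4-3-2-1, expanding outward from the peak — single-peaked.
Cluster 4 (peak Singh at position 2): ranking walks positions 2-1-3-4, expanding outward from the peak — single-peaked.
Cluster 5 (peak Diaz at position 3): ranking walks positions 3-2-1-4, expanding outward from the peak — single-peaked.
Every ranking is single-peaked on this axis.

yes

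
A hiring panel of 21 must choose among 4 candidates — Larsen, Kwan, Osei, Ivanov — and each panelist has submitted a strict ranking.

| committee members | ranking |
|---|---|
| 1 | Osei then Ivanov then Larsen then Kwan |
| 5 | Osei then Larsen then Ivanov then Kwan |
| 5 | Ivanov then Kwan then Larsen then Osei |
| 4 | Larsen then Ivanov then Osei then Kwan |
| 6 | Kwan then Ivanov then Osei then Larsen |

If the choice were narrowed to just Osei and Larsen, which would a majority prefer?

Ballots ranking Osei above Larsen: 1 + 5 + 6 = 12.
Ballots ranking Larsen above Osei: 21 − 12 = 9.
Osei wins the head-to-head 12–9.

Osei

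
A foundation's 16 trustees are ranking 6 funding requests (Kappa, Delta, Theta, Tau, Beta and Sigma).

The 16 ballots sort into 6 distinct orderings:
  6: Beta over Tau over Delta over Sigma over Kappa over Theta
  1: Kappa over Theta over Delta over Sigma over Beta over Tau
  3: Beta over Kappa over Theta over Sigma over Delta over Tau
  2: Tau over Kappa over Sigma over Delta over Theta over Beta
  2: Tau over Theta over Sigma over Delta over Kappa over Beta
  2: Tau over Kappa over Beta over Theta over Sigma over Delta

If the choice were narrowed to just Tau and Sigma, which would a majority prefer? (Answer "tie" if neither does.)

Ballots ranking Tau above Sigma: 6 + 2 + 2 + 2 = 12.
Ballots ranking Sigma above Tau: 16 − 12 = 4.
Tau wins the head-to-head 12–4.

Tau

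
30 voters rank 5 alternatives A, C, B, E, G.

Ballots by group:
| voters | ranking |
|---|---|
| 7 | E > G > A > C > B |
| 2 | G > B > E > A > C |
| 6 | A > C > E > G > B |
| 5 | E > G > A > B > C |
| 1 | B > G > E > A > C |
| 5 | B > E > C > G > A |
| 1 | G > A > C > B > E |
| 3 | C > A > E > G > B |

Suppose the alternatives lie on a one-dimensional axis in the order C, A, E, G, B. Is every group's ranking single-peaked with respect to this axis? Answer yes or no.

Axis positions: C=1, A=2, E=3, G=4, B=5.
Group 1 (peak E at position 3): ranking walks positions 3-4-2-1-5, expanding outward from the peak — single-peaked.
Group 2 (peak G at position 4): ranking walks positions 4-5-3-2-1, expanding outward from the peak — single-peaked.
Group 3 (peak A at position 2): ranking walks positions 2-1-3-4-5, expanding outward from the peak — single-peaked.
Group 4 (peak E at position 3): ranking walks positions 3-4-2-5-1, expanding outward from the peak — single-peaked.
Group 5 (peak B at position 5): ranking walks positions 5-4-3-2-1, expanding outward from the peak — single-peaked.
Group 6: ranking walks positions 5-3-1-4-2; E is ranked above G even though G lies between E and the peak B on the axis — preferences dip and rise again. Not single-peaked.
Group 7: ranking walks positions 4-2-1-5-3; A is ranked above E even though E lies between A and the peak G on the axis — preferences dip and rise again. Not single-peaked.
Group 8 (peak C at position 1): ranking walks positions 1-2-3-4-5, expanding outward from the peak — single-peaked.
Group 6 violates single-peakedness, so the profile is not single-peaked on this axis.

no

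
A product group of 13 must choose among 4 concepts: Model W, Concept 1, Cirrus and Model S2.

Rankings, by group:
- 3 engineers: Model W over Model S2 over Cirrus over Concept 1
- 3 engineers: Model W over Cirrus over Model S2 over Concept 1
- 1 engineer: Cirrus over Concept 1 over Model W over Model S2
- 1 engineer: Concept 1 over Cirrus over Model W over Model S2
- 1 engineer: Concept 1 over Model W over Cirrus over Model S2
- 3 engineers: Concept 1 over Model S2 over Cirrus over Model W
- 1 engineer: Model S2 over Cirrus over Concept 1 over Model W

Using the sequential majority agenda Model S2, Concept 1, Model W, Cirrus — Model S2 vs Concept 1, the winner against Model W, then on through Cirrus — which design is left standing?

Round 1: Model S2 vs Concept 1 — 7–6, Model S2 advances.
Round 2: Model S2 vs Model W — 4–9, Model W advances.
Round 3: Model W vs Cirrus — 7–6, Model W advances.
Model W survives the agenda.

Model W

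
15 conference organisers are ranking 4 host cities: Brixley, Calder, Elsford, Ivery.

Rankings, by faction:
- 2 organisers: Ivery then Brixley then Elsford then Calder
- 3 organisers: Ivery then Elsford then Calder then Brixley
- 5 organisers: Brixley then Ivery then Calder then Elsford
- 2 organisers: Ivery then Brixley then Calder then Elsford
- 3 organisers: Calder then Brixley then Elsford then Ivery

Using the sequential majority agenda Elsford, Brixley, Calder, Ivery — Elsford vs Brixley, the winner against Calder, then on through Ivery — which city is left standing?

Round 1: Elsford vs Brixley — 3–12, Brixley advances.
Round 2: Brixley vs Calder — 9–6, Brixley advances.
Round 3: Brixley vs Ivery — 8–7, Brixley advances.
Brixley survives the agenda.

Brixley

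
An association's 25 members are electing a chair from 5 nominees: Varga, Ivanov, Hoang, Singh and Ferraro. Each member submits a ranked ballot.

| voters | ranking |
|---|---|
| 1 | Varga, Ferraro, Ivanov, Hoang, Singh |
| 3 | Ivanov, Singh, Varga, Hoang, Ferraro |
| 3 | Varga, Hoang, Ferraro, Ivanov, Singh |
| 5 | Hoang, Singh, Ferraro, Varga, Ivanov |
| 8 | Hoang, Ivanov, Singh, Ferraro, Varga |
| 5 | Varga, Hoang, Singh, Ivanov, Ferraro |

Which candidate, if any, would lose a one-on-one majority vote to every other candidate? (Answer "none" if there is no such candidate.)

none

Pairwise majorities:
Varga vs Ivanov: Varga is ranked higher on 1+3+5+5 = 14 ballots, Ivanov on 11. Varga wins 14–11.
Varga vs Hoang: Varga is ranked higher on 1+3+3+5 = 12 ballots, Hoang on 13. Hoang wins 13–12.
Varga–Singh: Singh 16–9.
Varga vs Ferraro: Ferraro wins 13–12.
Ivanov vs Hoang: Hoang, 21–4.
Ivanov vs Singh: 1+3+3+8 = 15 for Ivanov, 10 for Singh — Ivanov by 15–10.
Ivanov vs Ferraro: Ivanov is ranked higher on 3+8+5 = 16 ballots, Ferraro on 9. Ivanov wins 16–9.
Hoang vs Singh: Hoang, 22–3.
Hoang vs Ferraro: Hoang is ranked higher on 3+3+5+8+5 = 24 ballots, Ferraro on 1. Hoang wins 24–1.
Singh vs Ferraro: Singh is ranked higher on 3+5+8+5 = 21 ballots, Ferraro on 4. Singh wins 21–4.
Every candidate wins at least one matchup (Varga beats Ivanov; Ivanov beats Singh; Hoang beats Varga; Singh beats Varga; Ferraro beats Varga), so there is no Condorcet loser.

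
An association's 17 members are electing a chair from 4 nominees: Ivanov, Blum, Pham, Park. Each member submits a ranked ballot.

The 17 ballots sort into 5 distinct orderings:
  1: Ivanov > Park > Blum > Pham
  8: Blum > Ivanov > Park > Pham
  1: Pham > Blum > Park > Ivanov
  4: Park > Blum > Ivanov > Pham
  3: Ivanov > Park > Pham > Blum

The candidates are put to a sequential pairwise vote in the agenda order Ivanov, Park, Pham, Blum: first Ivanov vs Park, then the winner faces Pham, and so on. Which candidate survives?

Blum

Round 1: Ivanov vs Park — 12–5, Ivanov advances.
Round 2: Ivanov vs Pham — 16–1, Ivanov advances.
Round 3: Ivanov vs Blum — 4–13, Blum advances.
The agenda winner is Blum.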